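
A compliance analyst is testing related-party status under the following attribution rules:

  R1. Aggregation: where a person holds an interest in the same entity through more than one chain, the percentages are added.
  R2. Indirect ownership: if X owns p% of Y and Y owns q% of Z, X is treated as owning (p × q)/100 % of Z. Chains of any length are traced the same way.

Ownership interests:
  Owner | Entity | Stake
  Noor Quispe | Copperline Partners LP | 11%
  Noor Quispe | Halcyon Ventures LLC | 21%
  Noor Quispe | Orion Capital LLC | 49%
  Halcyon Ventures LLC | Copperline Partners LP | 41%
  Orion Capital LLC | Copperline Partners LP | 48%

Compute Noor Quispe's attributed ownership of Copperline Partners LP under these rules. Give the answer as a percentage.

43.13%

Chain via Halcyon Ventures LLC (R2): 21% × 41% = 8.61% of Copperline Partners LP.
Chain via Orion Capital LLC (R2): 49% × 48% = 23.52% of Copperline Partners LP.
Direct interest in Copperline Partners LP: 11%.
Aggregating (R1): 8.61% + 23.52% + 11% = 43.13%.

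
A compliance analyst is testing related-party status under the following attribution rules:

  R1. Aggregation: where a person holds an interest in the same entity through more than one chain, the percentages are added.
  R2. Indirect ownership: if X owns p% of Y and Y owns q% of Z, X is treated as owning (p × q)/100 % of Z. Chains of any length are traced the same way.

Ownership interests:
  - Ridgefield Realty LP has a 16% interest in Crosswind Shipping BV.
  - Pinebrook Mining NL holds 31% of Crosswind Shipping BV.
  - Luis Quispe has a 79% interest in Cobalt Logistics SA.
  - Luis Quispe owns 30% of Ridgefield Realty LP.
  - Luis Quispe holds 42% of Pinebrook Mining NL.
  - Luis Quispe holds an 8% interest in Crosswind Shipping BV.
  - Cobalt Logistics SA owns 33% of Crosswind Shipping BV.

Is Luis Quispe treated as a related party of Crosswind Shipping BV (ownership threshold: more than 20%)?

Yes

Chain via Ridgefield Realty LP (R2): 30% × 16% = 4.8% of Crosswind Shipping BV.
Chain via Pinebrook Mining NL (R2): 42% × 31% = 13.02% of Crosswind Shipping BV.
Chain via Cobalt Logistics SA (R2): 79% × 33% = 26.07% of Crosswind Shipping BV.
Direct interest in Crosswind Shipping BV: 8%.
Aggregating (R1): 4.8% + 13.02% + 26.07% + 8% = 51.89%.
51.89% exceeds the 20% threshold, so Luis is a related party to Crosswind Shipping BV.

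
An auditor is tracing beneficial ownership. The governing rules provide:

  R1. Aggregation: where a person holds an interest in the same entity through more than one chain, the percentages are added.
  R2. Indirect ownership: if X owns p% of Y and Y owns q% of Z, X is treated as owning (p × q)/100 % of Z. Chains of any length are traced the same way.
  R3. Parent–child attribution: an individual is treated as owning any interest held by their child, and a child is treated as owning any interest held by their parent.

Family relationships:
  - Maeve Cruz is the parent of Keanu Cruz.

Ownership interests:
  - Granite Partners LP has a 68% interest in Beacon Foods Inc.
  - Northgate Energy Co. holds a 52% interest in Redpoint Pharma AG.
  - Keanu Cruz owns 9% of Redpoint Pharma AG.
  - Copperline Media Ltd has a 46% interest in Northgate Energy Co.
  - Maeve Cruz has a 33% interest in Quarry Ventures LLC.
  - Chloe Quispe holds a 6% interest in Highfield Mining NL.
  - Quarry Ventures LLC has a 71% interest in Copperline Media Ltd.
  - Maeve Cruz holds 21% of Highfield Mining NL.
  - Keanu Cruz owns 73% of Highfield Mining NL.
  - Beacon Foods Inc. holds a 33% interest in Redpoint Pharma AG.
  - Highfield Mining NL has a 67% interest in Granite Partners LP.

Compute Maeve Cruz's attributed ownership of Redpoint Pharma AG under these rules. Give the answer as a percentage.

By parent–child attribution (R3), Maeve Cruz is treated as also owning Keanu Cruz's interest in Highfield Mining NL, giving 21% + 73% = 94%.
By parent–child attribution (R3), Maeve Cruz is treated as owning Keanu Cruz's 9% interest in Redpoint Pharma AG.
Chain via Quarry Ventures LLC → Copperline Media Ltd → Northgate Energy Co. (R2): 33% × 71% × 46% × 52% = 5.604456% of Redpoint Pharma AG.
Chain via Highfield Mining NL → Granite Partners LP → Beacon Foods Inc. (R2): 94% × 67% × 68% × 33% = 14.132712% of Redpoint Pharma AG.
Direct interest in Redpoint Pharma AG: 9%.
Aggregating (R1): 5.604456% + 14.132712% + 9% = 28.737168%.

28.737168%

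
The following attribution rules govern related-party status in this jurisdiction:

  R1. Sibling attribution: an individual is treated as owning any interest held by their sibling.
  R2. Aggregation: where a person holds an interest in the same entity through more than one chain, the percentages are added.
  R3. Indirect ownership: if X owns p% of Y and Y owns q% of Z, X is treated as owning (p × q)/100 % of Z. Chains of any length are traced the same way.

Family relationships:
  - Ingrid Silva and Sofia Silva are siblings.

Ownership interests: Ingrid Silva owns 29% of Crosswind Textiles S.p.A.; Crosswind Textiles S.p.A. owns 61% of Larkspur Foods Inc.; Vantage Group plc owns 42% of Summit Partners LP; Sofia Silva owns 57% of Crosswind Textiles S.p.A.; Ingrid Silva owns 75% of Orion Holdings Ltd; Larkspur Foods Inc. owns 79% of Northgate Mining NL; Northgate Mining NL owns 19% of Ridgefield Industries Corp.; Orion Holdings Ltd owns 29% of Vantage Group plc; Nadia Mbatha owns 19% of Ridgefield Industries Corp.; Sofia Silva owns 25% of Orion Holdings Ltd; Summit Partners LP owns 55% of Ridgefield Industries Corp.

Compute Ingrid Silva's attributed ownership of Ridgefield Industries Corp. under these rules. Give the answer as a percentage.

14.573246%

By sibling attribution (R1), Ingrid Silva is treated as also owning Sofia Silva's interest in Orion Holdings Ltd, giving 75% + 25% = 100%.
By sibling attribution (R1), Ingrid Silva is treated as also owning Sofia Silva's interest in Crosswind Textiles S.p.A, giving 29% + 57% = 86%.
Chain via Orion Holdings Ltd → Vantage Group plc → Summit Partners LP (R3): 100% × 29% × 42% × 55% = 6.699% of Ridgefield Industries Corp.
Chain via Crosswind Textiles S.p.A. → Larkspur Foods Inc. → Northgate Mining NL (R3): 86% × 61% × 79% × 19% = 7.874246% of Ridgefield Industries Corp.
Aggregating (R2): 6.699% + 7.874246% = 14.573246%.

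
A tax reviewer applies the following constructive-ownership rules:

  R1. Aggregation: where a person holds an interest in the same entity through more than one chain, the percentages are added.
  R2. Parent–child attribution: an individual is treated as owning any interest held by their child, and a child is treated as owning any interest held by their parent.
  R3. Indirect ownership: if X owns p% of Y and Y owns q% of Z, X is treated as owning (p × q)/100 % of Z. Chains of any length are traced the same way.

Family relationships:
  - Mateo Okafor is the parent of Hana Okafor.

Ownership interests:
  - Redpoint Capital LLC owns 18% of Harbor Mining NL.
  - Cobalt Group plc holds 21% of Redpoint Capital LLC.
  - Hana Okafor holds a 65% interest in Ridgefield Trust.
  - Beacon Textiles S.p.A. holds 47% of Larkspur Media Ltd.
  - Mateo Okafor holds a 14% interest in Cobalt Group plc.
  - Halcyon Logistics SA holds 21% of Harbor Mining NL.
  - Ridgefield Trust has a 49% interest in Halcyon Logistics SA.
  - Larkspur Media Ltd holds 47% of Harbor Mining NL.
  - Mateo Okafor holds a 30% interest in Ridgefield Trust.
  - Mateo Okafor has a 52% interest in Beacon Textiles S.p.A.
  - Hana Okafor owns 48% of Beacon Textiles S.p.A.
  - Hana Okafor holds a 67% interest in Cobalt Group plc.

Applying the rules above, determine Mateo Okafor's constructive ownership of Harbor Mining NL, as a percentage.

34.9273%

By parent–child attribution (R2), Mateo Okafor is treated as also owning Hana Okafor's interest in Beacon Textiles S.p.A, giving 52% + 48% = 100%.
By parent–child attribution (R2), Mateo Okafor is treated as also owning Hana Okafor's interest in Ridgefield Trust, giving 30% + 65% = 95%.
By parent–child attribution (R2), Mateo Okafor is treated as also owning Hana Okafor's interest in Cobalt Group plc, giving 14% + 67% = 81%.
Chain via Beacon Textiles S.p.A. → Larkspur Media Ltd (R3): 100% × 47% × 47% = 22.09% of Harbor Mining NL.
Chain via Ridgefield Trust → Halcyon Logistics SA (R3): 95% × 49% × 21% = 9.7755% of Harbor Mining NL.
Chain via Cobalt Group plc → Redpoint Capital LLC (R3): 81% × 21% × 18% = 3.0618% of Harbor Mining NL.
Aggregating (R1): 22.09% + 9.7755% + 3.0618% = 34.9273%.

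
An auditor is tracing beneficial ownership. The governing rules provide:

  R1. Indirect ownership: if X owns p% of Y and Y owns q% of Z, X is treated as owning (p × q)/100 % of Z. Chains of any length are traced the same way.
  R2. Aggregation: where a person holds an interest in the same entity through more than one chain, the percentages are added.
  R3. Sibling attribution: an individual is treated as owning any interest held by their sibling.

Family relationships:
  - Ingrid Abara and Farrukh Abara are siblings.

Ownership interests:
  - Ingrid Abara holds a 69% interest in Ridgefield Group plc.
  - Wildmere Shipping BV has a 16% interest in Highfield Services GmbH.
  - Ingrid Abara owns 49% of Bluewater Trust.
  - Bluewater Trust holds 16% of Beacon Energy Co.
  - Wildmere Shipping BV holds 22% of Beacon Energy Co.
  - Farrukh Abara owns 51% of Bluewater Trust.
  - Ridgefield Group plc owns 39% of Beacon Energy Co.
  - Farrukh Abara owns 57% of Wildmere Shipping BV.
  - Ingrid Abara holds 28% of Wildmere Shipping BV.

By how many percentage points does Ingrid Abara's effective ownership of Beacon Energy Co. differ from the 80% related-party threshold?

18.39

By sibling attribution (R3), Ingrid Abara is treated as also owning Farrukh Abara's interest in Wildmere Shipping BV, giving 28% + 57% = 85%.
By sibling attribution (R3), Ingrid Abara is treated as also owning Farrukh Abara's interest in Bluewater Trust, giving 49% + 51% = 100%.
Chain via Wildmere Shipping BV (R1): 85% × 22% = 18.7% of Beacon Energy Co.
Chain via Bluewater Trust (R1): 100% × 16% = 16% of Beacon Energy Co.
Chain via Ridgefield Group plc (R1): 69% × 39% = 26.91% of Beacon Energy Co.
Aggregating (R2): 18.7% + 16% + 26.91% = 61.61%.
61.61% falls short of the 80% threshold by 18.39 percentage points.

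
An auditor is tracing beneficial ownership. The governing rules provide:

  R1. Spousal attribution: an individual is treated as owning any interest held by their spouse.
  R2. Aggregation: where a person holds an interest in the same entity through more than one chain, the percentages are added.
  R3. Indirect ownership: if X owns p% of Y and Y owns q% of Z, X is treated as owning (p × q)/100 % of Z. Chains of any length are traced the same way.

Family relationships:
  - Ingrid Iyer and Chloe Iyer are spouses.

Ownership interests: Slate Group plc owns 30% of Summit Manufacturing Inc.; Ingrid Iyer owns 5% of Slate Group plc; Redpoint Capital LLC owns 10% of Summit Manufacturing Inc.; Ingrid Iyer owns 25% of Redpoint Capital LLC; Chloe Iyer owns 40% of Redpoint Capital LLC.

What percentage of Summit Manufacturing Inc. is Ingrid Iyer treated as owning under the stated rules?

By spousal attribution (R1), Ingrid Iyer is treated as also owning Chloe Iyer's interest in Redpoint Capital LLC, giving 25% + 40% = 65%.
Chain via Slate Group plc (R3): 5% × 30% = 1.5% of Summit Manufacturing Inc.
Chain via Redpoint Capital LLC (R3): 65% × 10% = 6.5% of Summit Manufacturing Inc.
Aggregating (R2): 1.5% + 6.5% = 8%.

8%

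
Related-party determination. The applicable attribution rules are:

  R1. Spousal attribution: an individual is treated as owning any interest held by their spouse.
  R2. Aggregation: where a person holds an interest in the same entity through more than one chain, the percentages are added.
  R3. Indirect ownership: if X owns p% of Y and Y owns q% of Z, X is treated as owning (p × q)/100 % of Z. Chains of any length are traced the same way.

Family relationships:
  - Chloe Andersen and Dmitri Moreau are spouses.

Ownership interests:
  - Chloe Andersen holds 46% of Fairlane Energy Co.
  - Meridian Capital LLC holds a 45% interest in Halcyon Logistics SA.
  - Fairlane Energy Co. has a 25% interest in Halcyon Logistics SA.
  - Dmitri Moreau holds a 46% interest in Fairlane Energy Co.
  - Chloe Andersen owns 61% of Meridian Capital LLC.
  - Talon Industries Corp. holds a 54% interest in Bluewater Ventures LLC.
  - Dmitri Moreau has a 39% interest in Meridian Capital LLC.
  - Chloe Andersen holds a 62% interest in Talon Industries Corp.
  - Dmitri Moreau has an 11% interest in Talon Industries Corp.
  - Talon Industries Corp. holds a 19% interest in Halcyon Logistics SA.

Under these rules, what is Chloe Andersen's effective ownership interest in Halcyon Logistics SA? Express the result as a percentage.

81.87%

By spousal attribution (R1), Chloe Andersen is treated as also owning Dmitri Moreau's interest in Meridian Capital LLC, giving 61% + 39% = 100%.
By spousal attribution (R1), Chloe Andersen is treated as also owning Dmitri Moreau's interest in Talon Industries Corp, giving 62% + 11% = 73%.
By spousal attribution (R1), Chloe Andersen is treated as also owning Dmitri Moreau's interest in Fairlane Energy Co, giving 46% + 46% = 92%.
Chain via Meridian Capital LLC (R3): 100% × 45% = 45% of Halcyon Logistics SA.
Chain via Talon Industries Corp. (R3): 73% × 19% = 13.87% of Halcyon Logistics SA.
Chain via Fairlane Energy Co. (R3): 92% × 25% = 23% of Halcyon Logistics SA.
Aggregating (R2): 45% + 13.87% + 23% = 81.87%.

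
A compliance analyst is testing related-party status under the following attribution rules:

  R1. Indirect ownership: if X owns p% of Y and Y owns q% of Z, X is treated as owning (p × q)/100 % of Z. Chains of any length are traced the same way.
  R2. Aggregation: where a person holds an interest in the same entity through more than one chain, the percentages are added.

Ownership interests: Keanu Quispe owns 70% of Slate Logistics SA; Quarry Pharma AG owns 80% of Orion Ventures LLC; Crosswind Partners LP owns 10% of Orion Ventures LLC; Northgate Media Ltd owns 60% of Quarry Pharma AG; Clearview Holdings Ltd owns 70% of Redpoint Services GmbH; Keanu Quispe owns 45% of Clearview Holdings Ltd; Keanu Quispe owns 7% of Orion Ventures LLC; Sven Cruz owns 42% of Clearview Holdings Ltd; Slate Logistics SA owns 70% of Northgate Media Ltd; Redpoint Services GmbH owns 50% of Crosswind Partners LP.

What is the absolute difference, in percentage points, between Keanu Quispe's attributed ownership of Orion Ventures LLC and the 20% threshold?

12.095

Chain via Clearview Holdings Ltd → Redpoint Services GmbH → Crosswind Partners LP (R1): 45% × 70% × 50% × 10% = 1.575% of Orion Ventures LLC.
Chain via Slate Logistics SA → Northgate Media Ltd → Quarry Pharma AG (R1): 70% × 70% × 60% × 80% = 23.52% of Orion Ventures LLC.
Direct interest in Orion Ventures LLC: 7%.
Aggregating (R2): 1.575% + 23.52% + 7% = 32.095%.
32.095% exceeds the 20% threshold by 12.095 percentage points.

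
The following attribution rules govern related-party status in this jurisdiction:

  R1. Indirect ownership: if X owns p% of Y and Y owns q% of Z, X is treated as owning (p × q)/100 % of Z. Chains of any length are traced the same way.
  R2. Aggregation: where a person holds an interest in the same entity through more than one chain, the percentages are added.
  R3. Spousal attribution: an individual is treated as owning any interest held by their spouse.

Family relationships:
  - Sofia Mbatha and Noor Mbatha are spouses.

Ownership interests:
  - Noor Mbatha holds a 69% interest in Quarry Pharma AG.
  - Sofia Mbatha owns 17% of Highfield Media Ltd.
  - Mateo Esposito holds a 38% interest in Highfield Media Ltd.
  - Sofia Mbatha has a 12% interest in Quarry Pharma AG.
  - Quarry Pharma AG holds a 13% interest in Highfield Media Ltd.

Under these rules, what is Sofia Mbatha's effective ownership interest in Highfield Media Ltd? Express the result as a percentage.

By spousal attribution (R3), Sofia Mbatha is treated as also owning Noor Mbatha's interest in Quarry Pharma AG, giving 12% + 69% = 81%.
Chain via Quarry Pharma AG (R1): 81% × 13% = 10.53% of Highfield Media Ltd.
Direct interest in Highfield Media Ltd: 17%.
Aggregating (R2): 10.53% + 17% = 27.53%.

27.53%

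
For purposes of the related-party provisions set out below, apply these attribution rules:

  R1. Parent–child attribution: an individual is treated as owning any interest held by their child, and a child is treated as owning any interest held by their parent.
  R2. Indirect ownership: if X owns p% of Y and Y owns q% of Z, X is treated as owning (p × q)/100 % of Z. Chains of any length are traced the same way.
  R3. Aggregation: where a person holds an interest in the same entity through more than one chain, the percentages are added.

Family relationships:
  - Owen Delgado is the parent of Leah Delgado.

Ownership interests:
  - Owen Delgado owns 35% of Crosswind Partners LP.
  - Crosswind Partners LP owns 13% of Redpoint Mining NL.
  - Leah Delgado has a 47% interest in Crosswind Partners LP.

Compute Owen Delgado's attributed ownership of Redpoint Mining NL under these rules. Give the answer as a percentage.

10.66%

By parent–child attribution (R1), Owen Delgado is treated as also owning Leah Delgado's interest in Crosswind Partners LP, giving 35% + 47% = 82%.
Chain via Crosswind Partners LP (R2): 82% × 13% = 10.66% of Redpoint Mining NL.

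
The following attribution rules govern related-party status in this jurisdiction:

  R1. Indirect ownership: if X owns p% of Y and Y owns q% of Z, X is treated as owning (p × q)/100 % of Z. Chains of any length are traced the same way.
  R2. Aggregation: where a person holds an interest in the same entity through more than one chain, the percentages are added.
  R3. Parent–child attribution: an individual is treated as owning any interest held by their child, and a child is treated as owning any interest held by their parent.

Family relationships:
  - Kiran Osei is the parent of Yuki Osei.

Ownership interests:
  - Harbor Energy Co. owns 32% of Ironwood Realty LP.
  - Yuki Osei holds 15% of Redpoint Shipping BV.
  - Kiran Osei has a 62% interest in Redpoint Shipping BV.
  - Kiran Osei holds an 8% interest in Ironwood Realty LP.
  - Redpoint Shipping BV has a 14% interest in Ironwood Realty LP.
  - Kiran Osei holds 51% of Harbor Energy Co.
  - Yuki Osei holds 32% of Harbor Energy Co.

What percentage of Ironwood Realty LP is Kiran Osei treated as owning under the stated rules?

45.34%

By parent–child attribution (R3), Kiran Osei is treated as also owning Yuki Osei's interest in Redpoint Shipping BV, giving 62% + 15% = 77%.
By parent–child attribution (R3), Kiran Osei is treated as also owning Yuki Osei's interest in Harbor Energy Co, giving 51% + 32% = 83%.
Chain via Redpoint Shipping BV (R1): 77% × 14% = 10.78% of Ironwood Realty LP.
Chain via Harbor Energy Co. (R1): 83% × 32% = 26.56% of Ironwood Realty LP.
Direct interest in Ironwood Realty LP: 8%.
Aggregating (R2): 10.78% + 26.56% + 8% = 45.34%.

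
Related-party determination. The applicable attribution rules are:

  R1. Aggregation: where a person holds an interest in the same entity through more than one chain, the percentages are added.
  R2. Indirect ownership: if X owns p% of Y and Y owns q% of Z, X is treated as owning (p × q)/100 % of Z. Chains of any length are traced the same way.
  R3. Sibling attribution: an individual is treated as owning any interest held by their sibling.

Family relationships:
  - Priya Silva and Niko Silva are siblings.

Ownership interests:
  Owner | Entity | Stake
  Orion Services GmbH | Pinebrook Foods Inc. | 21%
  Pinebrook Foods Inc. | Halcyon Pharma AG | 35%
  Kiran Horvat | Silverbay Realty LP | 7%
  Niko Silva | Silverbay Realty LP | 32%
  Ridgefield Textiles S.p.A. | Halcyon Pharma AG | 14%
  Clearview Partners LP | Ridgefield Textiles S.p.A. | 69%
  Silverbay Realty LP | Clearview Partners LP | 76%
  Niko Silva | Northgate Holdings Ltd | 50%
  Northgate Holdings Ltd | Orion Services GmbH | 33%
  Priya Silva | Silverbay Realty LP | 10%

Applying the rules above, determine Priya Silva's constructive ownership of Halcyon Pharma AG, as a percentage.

4.296222%

By sibling attribution (R3), Priya Silva is treated as also owning Niko Silva's interest in Silverbay Realty LP, giving 10% + 32% = 42%.
By sibling attribution (R3), Priya Silva is treated as owning Niko Silva's 50% interest in Northgate Holdings Ltd.
Chain via Silverbay Realty LP → Clearview Partners LP → Ridgefield Textiles S.p.A. (R2): 42% × 76% × 69% × 14% = 3.083472% of Halcyon Pharma AG.
Chain via Northgate Holdings Ltd → Orion Services GmbH → Pinebrook Foods Inc. (R2): 50% × 33% × 21% × 35% = 1.21275% of Halcyon Pharma AG.
Aggregating (R1): 3.083472% + 1.21275% = 4.296222%.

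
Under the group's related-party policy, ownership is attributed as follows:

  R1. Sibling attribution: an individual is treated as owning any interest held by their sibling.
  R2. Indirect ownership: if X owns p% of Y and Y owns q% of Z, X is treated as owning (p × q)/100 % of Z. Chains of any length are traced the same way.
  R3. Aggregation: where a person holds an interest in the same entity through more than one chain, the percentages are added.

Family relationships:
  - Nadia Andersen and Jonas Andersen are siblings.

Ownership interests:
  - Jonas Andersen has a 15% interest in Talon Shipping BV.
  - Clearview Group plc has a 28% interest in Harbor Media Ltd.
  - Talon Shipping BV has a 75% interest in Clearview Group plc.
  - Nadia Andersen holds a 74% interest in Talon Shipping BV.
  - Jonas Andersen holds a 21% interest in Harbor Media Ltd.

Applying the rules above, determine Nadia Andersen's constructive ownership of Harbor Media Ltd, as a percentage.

By sibling attribution (R1), Nadia Andersen is treated as also owning Jonas Andersen's interest in Talon Shipping BV, giving 74% + 15% = 89%.
By sibling attribution (R1), Nadia Andersen is treated as owning Jonas Andersen's 21% interest in Harbor Media Ltd.
Chain via Talon Shipping BV → Clearview Group plc (R2): 89% × 75% × 28% = 18.69% of Harbor Media Ltd.
Direct interest in Harbor Media Ltd: 21%.
Aggregating (R3): 18.69% + 21% = 39.69%.

39.69%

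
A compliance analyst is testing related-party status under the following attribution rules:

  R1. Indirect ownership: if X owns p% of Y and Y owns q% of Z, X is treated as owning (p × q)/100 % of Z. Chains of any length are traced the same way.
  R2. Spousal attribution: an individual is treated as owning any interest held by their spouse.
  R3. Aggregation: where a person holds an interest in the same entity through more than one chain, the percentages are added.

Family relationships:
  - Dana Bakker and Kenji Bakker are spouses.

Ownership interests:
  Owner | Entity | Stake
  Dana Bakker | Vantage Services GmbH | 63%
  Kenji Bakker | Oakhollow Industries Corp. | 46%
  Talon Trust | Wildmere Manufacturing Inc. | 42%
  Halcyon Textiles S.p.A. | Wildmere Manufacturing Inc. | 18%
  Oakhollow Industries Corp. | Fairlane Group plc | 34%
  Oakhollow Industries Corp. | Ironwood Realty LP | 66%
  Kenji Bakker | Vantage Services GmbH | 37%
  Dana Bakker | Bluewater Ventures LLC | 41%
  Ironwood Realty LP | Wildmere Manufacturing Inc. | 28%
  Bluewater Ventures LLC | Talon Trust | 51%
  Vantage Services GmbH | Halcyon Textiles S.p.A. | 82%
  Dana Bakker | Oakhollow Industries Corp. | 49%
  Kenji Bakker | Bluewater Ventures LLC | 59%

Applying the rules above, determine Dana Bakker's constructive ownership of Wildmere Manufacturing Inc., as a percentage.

By spousal attribution (R2), Dana Bakker is treated as also owning Kenji Bakker's interest in Vantage Services GmbH, giving 63% + 37% = 100%.
By spousal attribution (R2), Dana Bakker is treated as also owning Kenji Bakker's interest in Oakhollow Industries Corp, giving 49% + 46% = 95%.
By spousal attribution (R2), Dana Bakker is treated as also owning Kenji Bakker's interest in Bluewater Ventures LLC, giving 41% + 59% = 100%.
Chain via Vantage Services GmbH → Halcyon Textiles S.p.A. (R1): 100% × 82% × 18% = 14.76% of Wildmere Manufacturing Inc.
Chain via Oakhollow Industries Corp. → Ironwood Realty LP (R1): 95% × 66% × 28% = 17.556% of Wildmere Manufacturing Inc.
Chain via Bluewater Ventures LLC → Talon Trust (R1): 100% × 51% × 42% = 21.42% of Wildmere Manufacturing Inc.
Aggregating (R3): 14.76% + 17.556% + 21.42% = 53.736%.

53.736%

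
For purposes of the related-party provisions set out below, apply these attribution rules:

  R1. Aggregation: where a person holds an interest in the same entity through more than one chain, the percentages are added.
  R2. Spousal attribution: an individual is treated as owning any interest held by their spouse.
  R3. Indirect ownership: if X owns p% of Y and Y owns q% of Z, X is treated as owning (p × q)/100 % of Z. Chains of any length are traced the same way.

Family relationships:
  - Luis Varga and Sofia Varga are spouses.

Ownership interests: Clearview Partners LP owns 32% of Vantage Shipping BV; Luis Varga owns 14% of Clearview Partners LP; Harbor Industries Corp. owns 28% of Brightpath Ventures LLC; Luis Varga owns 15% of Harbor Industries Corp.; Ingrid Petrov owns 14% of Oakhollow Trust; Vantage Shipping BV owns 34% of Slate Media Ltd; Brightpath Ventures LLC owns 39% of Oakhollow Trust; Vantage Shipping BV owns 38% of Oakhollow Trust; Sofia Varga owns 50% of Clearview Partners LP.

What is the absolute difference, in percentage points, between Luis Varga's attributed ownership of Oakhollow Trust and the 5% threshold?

By spousal attribution (R2), Luis Varga is treated as also owning Sofia Varga's interest in Clearview Partners LP, giving 14% + 50% = 64%.
Chain via Clearview Partners LP → Vantage Shipping BV (R3): 64% × 32% × 38% = 7.7824% of Oakhollow Trust.
Chain via Harbor Industries Corp. → Brightpath Ventures LLC (R3): 15% × 28% × 39% = 1.638% of Oakhollow Trust.
Aggregating (R1): 7.7824% + 1.638% = 9.4204%.
9.4204% exceeds the 5% threshold by 4.4204 percentage points.

4.4204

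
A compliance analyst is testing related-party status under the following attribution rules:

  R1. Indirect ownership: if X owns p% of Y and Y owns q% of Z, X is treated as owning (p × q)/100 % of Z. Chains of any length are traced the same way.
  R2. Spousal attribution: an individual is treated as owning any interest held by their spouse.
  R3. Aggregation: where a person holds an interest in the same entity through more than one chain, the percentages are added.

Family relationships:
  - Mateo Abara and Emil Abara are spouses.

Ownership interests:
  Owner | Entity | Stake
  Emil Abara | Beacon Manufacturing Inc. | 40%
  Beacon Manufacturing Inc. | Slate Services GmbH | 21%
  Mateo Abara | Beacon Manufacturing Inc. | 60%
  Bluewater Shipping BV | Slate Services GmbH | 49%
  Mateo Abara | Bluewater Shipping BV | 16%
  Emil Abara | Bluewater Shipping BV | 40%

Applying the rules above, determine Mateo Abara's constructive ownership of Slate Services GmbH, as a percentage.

48.44%

By spousal attribution (R2), Mateo Abara is treated as also owning Emil Abara's interest in Bluewater Shipping BV, giving 16% + 40% = 56%.
By spousal attribution (R2), Mateo Abara is treated as also owning Emil Abara's interest in Beacon Manufacturing Inc, giving 60% + 40% = 100%.
Chain via Bluewater Shipping BV (R1): 56% × 49% = 27.44% of Slate Services GmbH.
Chain via Beacon Manufacturing Inc. (R1): 100% × 21% = 21% of Slate Services GmbH.
Aggregating (R3): 27.44% + 21% = 48.44%.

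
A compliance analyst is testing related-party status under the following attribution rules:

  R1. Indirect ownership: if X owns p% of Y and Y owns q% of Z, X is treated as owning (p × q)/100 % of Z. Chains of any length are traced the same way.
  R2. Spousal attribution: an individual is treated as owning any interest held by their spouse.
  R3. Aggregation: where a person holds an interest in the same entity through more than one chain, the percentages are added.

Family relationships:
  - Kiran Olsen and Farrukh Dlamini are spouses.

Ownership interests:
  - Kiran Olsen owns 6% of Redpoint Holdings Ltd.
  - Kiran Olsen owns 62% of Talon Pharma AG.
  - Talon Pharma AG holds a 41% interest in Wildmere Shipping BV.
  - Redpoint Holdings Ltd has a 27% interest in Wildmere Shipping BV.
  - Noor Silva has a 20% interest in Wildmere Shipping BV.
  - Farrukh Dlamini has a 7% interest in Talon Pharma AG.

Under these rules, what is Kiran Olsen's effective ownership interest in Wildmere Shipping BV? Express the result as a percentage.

By spousal attribution (R2), Kiran Olsen is treated as also owning Farrukh Dlamini's interest in Talon Pharma AG, giving 62% + 7% = 69%.
Chain via Talon Pharma AG (R1): 69% × 41% = 28.29% of Wildmere Shipping BV.
Chain via Redpoint Holdings Ltd (R1): 6% × 27% = 1.62% of Wildmere Shipping BV.
Aggregating (R3): 28.29% + 1.62% = 29.91%.

29.91%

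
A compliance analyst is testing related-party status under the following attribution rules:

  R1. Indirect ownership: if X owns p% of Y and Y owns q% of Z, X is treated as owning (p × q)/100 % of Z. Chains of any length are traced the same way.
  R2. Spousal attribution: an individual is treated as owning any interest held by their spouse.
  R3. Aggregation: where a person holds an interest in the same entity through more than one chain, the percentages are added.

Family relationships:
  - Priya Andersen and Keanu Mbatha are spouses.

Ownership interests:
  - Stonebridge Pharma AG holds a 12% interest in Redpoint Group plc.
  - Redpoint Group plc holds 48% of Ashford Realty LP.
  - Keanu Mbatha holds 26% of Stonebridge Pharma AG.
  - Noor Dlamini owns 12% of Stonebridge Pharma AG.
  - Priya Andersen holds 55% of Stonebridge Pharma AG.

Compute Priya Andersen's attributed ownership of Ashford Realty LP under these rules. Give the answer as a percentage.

4.6656%

By spousal attribution (R2), Priya Andersen is treated as also owning Keanu Mbatha's interest in Stonebridge Pharma AG, giving 55% + 26% = 81%.
Chain via Stonebridge Pharma AG → Redpoint Group plc (R1): 81% × 12% × 48% = 4.6656% of Ashford Realty LP.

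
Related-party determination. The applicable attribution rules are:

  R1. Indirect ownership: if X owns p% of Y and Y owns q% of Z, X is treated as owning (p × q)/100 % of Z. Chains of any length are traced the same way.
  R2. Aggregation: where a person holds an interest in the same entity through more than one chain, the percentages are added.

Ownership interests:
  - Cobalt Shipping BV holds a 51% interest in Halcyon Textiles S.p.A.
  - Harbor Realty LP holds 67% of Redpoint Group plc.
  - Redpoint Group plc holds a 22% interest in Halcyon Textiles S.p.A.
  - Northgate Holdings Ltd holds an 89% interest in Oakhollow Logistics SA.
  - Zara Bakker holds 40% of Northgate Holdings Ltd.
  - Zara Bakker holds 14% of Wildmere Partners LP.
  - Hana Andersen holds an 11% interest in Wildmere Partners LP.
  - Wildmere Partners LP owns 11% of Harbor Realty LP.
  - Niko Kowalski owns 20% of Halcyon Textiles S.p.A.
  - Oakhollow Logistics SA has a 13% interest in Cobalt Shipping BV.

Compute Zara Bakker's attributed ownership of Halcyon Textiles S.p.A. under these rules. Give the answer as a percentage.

Chain via Northgate Holdings Ltd → Oakhollow Logistics SA → Cobalt Shipping BV (R1): 40% × 89% × 13% × 51% = 2.36028% of Halcyon Textiles S.p.A.
Chain via Wildmere Partners LP → Harbor Realty LP → Redpoint Group plc (R1): 14% × 11% × 67% × 22% = 0.226996% of Halcyon Textiles S.p.A.
Aggregating (R2): 2.36028% + 0.226996% = 2.587276%.

2.587276%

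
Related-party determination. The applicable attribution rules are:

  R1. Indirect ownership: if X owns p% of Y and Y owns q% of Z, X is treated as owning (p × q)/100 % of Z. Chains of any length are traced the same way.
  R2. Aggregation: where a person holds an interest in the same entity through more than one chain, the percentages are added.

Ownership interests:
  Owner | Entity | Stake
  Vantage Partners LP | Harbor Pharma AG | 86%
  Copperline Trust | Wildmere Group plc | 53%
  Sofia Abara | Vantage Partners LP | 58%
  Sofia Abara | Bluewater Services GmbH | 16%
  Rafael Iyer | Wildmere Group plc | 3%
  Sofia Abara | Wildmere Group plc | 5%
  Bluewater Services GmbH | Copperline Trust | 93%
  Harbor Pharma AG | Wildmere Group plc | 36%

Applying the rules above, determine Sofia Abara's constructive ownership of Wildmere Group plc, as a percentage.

30.8432%

Chain via Bluewater Services GmbH → Copperline Trust (R1): 16% × 93% × 53% = 7.8864% of Wildmere Group plc.
Chain via Vantage Partners LP → Harbor Pharma AG (R1): 58% × 86% × 36% = 17.9568% of Wildmere Group plc.
Direct interest in Wildmere Group plc: 5%.
Aggregating (R2): 7.8864% + 17.9568% + 5% = 30.8432%.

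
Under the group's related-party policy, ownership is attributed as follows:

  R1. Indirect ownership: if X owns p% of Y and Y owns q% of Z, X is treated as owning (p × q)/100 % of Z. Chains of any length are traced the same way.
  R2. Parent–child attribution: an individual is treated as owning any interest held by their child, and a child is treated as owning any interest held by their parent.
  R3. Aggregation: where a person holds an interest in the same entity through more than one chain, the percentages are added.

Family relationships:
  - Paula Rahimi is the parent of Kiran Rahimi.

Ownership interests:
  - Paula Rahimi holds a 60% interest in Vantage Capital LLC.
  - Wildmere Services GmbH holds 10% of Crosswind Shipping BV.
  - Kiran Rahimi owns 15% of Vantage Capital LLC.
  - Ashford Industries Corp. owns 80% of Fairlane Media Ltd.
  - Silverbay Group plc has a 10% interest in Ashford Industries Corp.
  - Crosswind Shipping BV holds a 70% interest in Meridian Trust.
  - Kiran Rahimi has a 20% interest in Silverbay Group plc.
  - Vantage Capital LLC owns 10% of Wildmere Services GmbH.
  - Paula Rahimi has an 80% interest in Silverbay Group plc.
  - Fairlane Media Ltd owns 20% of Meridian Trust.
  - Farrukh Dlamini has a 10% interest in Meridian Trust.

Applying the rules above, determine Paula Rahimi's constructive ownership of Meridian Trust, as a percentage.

By parent–child attribution (R2), Paula Rahimi is treated as also owning Kiran Rahimi's interest in Vantage Capital LLC, giving 60% + 15% = 75%.
By parent–child attribution (R2), Paula Rahimi is treated as also owning Kiran Rahimi's interest in Silverbay Group plc, giving 80% + 20% = 100%.
Chain via Vantage Capital LLC → Wildmere Services GmbH → Crosswind Shipping BV (R1): 75% × 10% × 10% × 70% = 0.525% of Meridian Trust.
Chain via Silverbay Group plc → Ashford Industries Corp. → Fairlane Media Ltd (R1): 100% × 10% × 80% × 20% = 1.6% of Meridian Trust.
Aggregating (R3): 0.525% + 1.6% = 2.125%.

2.125%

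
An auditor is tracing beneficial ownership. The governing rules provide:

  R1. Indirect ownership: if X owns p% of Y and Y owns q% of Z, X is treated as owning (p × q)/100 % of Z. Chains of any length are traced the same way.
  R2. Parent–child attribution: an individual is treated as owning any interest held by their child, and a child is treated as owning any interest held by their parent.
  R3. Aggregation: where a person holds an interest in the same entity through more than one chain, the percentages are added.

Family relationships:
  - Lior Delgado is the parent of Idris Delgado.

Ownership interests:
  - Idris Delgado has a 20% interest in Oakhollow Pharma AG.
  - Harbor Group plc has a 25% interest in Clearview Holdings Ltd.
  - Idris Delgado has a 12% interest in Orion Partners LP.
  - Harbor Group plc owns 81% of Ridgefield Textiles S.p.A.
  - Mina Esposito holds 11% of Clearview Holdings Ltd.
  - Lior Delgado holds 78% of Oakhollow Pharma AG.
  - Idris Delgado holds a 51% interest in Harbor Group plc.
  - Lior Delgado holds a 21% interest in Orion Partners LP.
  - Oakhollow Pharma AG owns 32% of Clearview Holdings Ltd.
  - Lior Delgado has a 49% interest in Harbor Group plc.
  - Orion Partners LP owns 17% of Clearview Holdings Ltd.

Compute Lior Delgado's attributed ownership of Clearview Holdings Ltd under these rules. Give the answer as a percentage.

61.97%

By parent–child attribution (R2), Lior Delgado is treated as also owning Idris Delgado's interest in Orion Partners LP, giving 21% + 12% = 33%.
By parent–child attribution (R2), Lior Delgado is treated as also owning Idris Delgado's interest in Harbor Group plc, giving 49% + 51% = 100%.
By parent–child attribution (R2), Lior Delgado is treated as also owning Idris Delgado's interest in Oakhollow Pharma AG, giving 78% + 20% = 98%.
Chain via Orion Partners LP (R1): 33% × 17% = 5.61% of Clearview Holdings Ltd.
Chain via Harbor Group plc (R1): 100% × 25% = 25% of Clearview Holdings Ltd.
Chain via Oakhollow Pharma AG (R1): 98% × 32% = 31.36% of Clearview Holdings Ltd.
Aggregating (R3): 5.61% + 25% + 31.36% = 61.97%.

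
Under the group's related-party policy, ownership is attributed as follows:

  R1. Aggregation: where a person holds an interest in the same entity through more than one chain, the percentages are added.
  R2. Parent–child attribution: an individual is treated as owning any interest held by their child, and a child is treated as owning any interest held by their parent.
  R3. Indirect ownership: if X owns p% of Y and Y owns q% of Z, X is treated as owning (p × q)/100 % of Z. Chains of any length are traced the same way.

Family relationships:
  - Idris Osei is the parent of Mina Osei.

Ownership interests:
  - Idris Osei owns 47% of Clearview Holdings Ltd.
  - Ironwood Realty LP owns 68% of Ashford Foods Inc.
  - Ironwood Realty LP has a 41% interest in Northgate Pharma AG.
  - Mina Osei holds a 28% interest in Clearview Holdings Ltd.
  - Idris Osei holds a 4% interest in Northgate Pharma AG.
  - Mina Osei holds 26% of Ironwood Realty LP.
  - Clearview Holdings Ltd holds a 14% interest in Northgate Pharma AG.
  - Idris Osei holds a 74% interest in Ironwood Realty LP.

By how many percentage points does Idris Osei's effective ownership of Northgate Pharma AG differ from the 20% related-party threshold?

35.5

By parent–child attribution (R2), Idris Osei is treated as also owning Mina Osei's interest in Ironwood Realty LP, giving 74% + 26% = 100%.
By parent–child attribution (R2), Idris Osei is treated as also owning Mina Osei's interest in Clearview Holdings Ltd, giving 47% + 28% = 75%.
Chain via Ironwood Realty LP (R3): 100% × 41% = 41% of Northgate Pharma AG.
Chain via Clearview Holdings Ltd (R3): 75% × 14% = 10.5% of Northgate Pharma AG.
Direct interest in Northgate Pharma AG: 4%.
Aggregating (R1): 41% + 10.5% + 4% = 55.5%.
55.5% exceeds the 20% threshold by 35.5 percentage points.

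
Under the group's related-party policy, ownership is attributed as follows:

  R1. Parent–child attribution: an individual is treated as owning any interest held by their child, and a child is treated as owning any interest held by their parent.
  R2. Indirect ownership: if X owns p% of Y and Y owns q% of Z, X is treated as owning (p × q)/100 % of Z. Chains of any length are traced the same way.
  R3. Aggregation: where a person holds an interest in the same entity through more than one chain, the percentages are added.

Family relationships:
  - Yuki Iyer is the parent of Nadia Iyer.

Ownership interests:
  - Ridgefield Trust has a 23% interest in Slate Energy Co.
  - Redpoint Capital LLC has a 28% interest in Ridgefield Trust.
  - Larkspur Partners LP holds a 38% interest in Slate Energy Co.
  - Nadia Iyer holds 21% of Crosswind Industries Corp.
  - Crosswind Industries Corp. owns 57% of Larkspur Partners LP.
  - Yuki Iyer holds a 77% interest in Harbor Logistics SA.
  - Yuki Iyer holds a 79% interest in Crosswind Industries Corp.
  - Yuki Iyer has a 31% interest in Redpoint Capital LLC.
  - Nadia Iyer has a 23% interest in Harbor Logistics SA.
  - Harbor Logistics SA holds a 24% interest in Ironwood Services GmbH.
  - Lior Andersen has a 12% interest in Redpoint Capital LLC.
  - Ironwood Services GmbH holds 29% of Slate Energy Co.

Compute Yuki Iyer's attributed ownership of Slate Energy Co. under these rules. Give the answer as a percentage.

30.6164%

By parent–child attribution (R1), Yuki Iyer is treated as also owning Nadia Iyer's interest in Harbor Logistics SA, giving 77% + 23% = 100%.
By parent–child attribution (R1), Yuki Iyer is treated as also owning Nadia Iyer's interest in Crosswind Industries Corp, giving 79% + 21% = 100%.
Chain via Redpoint Capital LLC → Ridgefield Trust (R2): 31% × 28% × 23% = 1.9964% of Slate Energy Co.
Chain via Harbor Logistics SA → Ironwood Services GmbH (R2): 100% × 24% × 29% = 6.96% of Slate Energy Co.
Chain via Crosswind Industries Corp. → Larkspur Partners LP (R2): 100% × 57% × 38% = 21.66% of Slate Energy Co.
Aggregating (R3): 1.9964% + 6.96% + 21.66% = 30.6164%.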